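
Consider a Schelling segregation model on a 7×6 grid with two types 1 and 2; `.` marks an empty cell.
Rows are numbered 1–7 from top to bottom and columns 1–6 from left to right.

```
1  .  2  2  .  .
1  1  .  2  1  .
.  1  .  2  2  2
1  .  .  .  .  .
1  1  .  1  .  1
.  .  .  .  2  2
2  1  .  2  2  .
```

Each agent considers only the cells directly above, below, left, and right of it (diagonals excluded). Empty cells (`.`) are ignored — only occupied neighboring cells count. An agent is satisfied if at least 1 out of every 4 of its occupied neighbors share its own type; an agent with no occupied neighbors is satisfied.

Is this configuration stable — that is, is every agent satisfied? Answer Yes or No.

Row 1: (1,1)1 1/1 ok · (1,3)2 1/1 ok · (1,4)2 2/2 ok
Row 2: (2,1)1 2/2 ok · (2,2)1 2/2 ok · (2,4)2 2/3 ok · (2,5)1 0/2 unhappy
Row 3: (3,2)1 1/1 ok · (3,4)2 2/2 ok · (3,5)2 2/3 ok · (3,6)2 1/1 ok
Row 4: (4,1)1 1/1 ok
Row 5: (5,1)1 2/2 ok · (5,2)1 1/1 ok · (5,4)1 0/0 ok · (5,6)1 0/1 unhappy
Row 6: (6,5)2 2/2 ok · (6,6)2 1/2 ok
Row 7: (7,1)2 0/1 unhappy · (7,2)1 0/1 unhappy · (7,4)2 1/1 ok · (7,5)2 2/2 ok
For instance (2,5) has only 0/2 same-type neighbors, below 1/4.

No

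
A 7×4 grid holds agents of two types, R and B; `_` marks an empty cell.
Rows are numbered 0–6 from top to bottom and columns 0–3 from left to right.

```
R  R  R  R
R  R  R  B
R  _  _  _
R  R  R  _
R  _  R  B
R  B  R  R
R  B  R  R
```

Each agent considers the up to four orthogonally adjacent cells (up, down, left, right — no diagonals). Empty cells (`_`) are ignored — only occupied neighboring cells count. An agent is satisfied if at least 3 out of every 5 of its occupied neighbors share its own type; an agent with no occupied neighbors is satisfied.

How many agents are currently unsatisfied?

6

Row 0: (0,0)R 2/2 ✓ · (0,1)R 3/3 ✓ · (0,2)R 3/3 ✓ · (0,3)R 1/2 ✗
Row 1: (1,0)R 3/3 ✓ · (1,1)R 3/3 ✓ · (1,2)R 2/3 ✓ · (1,3)B 0/2 ✗
Row 2: (2,0)R 2/2 ✓
Row 3: (3,0)R 3/3 ✓ · (3,1)R 2/2 ✓ · (3,2)R 2/2 ✓
Row 4: (4,0)R 2/2 ✓ · (4,2)R 2/3 ✓ · (4,3)B 0/2 ✗
Row 5: (5,0)R 2/3 ✓ · (5,1)B 1/3 ✗ · (5,2)R 3/4 ✓ · (5,3)R 2/3 ✓
Row 6: (6,0)R 1/2 ✗ · (6,1)B 1/3 ✗ · (6,2)R 2/3 ✓ · (6,3)R 2/2 ✓
Unsatisfied: (0,3), (1,3), (4,3), (5,1), (6,0), (6,1) — 6 in total.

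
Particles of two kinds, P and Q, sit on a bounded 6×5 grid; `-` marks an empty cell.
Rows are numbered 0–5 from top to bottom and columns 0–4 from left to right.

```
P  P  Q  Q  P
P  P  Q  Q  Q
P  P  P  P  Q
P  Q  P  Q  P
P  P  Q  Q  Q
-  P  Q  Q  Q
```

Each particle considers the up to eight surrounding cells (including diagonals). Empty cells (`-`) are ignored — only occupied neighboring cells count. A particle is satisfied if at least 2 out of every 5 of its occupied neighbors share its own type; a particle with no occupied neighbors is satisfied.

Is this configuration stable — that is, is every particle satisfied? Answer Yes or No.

Row 0: (0,0)P 3/3 ok · (0,1)P 3/5 ok · (0,2)Q 3/5 ok · (0,3)Q 4/5 ok · (0,4)P 0/3 unhappy
Row 1: (1,0)P 5/5 ok · (1,1)P 6/8 ok · (1,2)Q 3/8 unhappy · (1,3)Q 5/8 ok · (1,4)Q 3/5 ok
Row 2: (2,0)P 4/5 ok · (2,1)P 6/8 ok · (2,2)P 4/8 ok · (2,3)P 3/8 unhappy · (2,4)Q 3/5 ok
Row 3: (3,0)P 4/5 ok · (3,1)Q 1/8 unhappy · (3,2)P 4/8 ok · (3,3)Q 4/8 ok · (3,4)P 1/5 unhappy
Row 4: (4,0)P 3/4 ok · (4,1)P 4/7 ok · (4,2)Q 5/8 ok · (4,3)Q 6/8 ok · (4,4)Q 4/5 ok
Row 5: (5,1)P 2/4 ok · (5,2)Q 3/5 ok · (5,3)Q 5/5 ok · (5,4)Q 3/3 ok
For instance (0,4) has only 0/3 same-type neighbors, below 2/5.

No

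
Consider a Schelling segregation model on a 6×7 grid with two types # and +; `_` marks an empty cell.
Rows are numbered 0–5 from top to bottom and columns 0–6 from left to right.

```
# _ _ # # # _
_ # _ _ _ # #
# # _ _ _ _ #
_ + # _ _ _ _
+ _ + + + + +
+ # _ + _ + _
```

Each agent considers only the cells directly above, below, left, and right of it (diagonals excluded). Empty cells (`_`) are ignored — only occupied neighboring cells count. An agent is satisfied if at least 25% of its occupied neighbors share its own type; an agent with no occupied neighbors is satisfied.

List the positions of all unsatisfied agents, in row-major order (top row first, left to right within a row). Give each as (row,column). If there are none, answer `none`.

(3,1), (3,2), (5,1)

(0,0)# 0/0 satisfied
(0,3)# 1/1 satisfied
(0,4)# 2/2 satisfied
(0,5)# 2/2 satisfied
(1,1)# 1/1 satisfied
(1,5)# 2/2 satisfied
(1,6)# 2/2 satisfied
(2,0)# 1/1 satisfied
(2,1)# 2/3 satisfied
(2,6)# 1/1 satisfied
(3,1)+ 0/2 not
(3,2)# 0/2 not
(4,0)+ 1/1 satisfied
(4,2)+ 1/2 satisfied
(4,3)+ 3/3 satisfied
(4,4)+ 2/2 satisfied
(4,5)+ 3/3 satisfied
(4,6)+ 1/1 satisfied
(5,0)+ 1/2 satisfied
(5,1)# 0/1 not
(5,3)+ 1/1 satisfied
(5,5)+ 1/1 satisfied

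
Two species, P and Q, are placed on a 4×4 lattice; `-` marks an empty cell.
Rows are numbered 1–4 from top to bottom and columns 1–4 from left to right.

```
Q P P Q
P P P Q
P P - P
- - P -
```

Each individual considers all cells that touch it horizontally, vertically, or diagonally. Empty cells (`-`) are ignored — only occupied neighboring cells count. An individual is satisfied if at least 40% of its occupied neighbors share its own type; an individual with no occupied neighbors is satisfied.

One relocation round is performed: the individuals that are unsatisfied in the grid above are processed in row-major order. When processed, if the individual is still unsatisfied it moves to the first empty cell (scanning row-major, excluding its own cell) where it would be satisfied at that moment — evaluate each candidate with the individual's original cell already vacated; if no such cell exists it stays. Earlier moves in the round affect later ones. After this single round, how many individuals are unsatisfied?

Initially unsatisfied (in order): (1,1), (1,4), (2,4).
  (1,1): no empty cell satisfies it; stays.
  (1,4): no empty cell satisfies it; stays.
  (2,4): no empty cell satisfies it; stays.
Resulting grid:
Q P P Q
P P P Q
P P - P
- - P -
Unsatisfied now: (1,1), (1,4), (2,4).

3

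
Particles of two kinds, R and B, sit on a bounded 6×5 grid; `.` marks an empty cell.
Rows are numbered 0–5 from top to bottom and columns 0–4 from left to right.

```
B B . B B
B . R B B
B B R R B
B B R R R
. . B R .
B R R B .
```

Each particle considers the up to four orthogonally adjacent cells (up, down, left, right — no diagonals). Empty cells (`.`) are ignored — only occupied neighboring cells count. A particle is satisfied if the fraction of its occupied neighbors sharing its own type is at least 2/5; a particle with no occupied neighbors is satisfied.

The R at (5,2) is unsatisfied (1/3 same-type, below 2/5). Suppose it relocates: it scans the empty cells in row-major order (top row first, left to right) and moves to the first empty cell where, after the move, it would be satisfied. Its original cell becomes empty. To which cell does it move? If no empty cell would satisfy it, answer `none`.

(4,4)

Vacating (5,2). Empty cells in order:
  (0,2): 1/3 same-type → still unsatisfied.
  (1,1): 1/4 same-type → still unsatisfied.
  (4,0): 0/2 same-type → still unsatisfied.
  (4,1): 1/3 same-type → still unsatisfied.
  (4,4): 2/2 same-type → satisfied — stop here.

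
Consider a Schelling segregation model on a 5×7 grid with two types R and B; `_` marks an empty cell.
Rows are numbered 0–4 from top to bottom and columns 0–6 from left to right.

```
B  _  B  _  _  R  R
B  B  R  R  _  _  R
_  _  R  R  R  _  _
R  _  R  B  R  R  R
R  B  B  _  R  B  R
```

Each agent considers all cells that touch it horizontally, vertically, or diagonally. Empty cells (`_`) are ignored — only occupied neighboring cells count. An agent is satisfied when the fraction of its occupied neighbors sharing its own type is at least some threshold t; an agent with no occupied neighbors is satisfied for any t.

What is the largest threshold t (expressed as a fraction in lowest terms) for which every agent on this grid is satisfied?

(0,0)B 2/2
(0,2)B 1/3
(0,5)R 2/2
(0,6)R 2/2
(1,0)B 2/2
(1,1)B 3/5
(1,2)R 3/5
(1,3)R 4/5
(1,6)R 2/2
(2,2)R 4/6
(2,3)R 6/7
(2,4)R 4/5
(3,0)R 1/2
(3,2)R 2/5
(3,3)B 1/7
(3,4)R 4/6
(3,5)R 5/6
(3,6)R 2/3
(4,0)R 1/2
(4,1)B 1/4
(4,2)B 2/3
(4,4)R 2/4
(4,5)B 0/5
(4,6)R 2/3
The smallest same-type fraction is 0/5 at (4,5), which reduces to 0/1. Any threshold above that leaves this agent unsatisfied.

0/1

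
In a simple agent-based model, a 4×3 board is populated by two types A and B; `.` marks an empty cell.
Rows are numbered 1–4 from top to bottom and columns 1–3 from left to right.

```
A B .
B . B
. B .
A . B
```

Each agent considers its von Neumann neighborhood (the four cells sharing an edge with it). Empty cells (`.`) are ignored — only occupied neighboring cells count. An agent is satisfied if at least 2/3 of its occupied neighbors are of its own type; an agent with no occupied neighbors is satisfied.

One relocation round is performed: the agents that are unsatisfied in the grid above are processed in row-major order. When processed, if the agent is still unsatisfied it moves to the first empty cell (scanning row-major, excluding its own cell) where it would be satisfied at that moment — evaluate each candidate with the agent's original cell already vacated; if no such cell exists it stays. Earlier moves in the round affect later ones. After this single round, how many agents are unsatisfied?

Initially unsatisfied (in order): (1,1), (1,2), (2,1).
  (1,1): no empty cell satisfies it; stays.
  (1,2) → (1,3).
  (2,1) → (2,2).
Resulting grid:
A . B
. B B
. B .
A . B
All satisfied now.

0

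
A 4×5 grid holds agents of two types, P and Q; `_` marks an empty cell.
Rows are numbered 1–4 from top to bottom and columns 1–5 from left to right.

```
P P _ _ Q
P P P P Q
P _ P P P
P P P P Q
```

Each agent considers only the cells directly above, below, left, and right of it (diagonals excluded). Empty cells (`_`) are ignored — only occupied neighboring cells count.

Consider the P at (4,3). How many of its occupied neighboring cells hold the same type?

Occupied neighbors of (4,3): (3,3)=P, (4,2)=P, (4,4)=P.
Same type (P): 3 of 3.

3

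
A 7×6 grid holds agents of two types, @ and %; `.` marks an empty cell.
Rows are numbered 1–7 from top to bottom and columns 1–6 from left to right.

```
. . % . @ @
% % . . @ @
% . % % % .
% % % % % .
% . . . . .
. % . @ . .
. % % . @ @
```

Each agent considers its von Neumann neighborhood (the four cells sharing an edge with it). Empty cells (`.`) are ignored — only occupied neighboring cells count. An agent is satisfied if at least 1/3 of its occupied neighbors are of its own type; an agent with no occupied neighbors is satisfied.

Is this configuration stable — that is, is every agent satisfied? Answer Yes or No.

Yes

(1,3)% 0/0 ✓
(1,5)@ 2/2 ✓
(1,6)@ 2/2 ✓
(2,1)% 2/2 ✓
(2,2)% 1/1 ✓
(2,5)@ 2/3 ✓
(2,6)@ 2/2 ✓
(3,1)% 2/2 ✓
(3,3)% 2/2 ✓
(3,4)% 3/3 ✓
(3,5)% 2/3 ✓
(4,1)% 3/3 ✓
(4,2)% 2/2 ✓
(4,3)% 3/3 ✓
(4,4)% 3/3 ✓
(4,5)% 2/2 ✓
(5,1)% 1/1 ✓
(6,2)% 1/1 ✓
(6,4)@ 0/0 ✓
(7,2)% 2/2 ✓
(7,3)% 1/1 ✓
(7,5)@ 1/1 ✓
(7,6)@ 1/1 ✓
All meet the threshold, so the configuration is stable.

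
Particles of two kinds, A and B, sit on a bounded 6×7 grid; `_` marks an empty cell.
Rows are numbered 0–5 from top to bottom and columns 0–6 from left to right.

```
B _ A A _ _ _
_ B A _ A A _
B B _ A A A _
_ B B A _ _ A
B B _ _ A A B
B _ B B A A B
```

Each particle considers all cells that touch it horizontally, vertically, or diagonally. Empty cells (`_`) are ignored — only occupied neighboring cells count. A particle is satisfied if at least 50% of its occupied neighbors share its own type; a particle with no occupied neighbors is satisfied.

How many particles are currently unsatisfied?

Row 0: (0,0)B 1/1 ✓ · (0,2)A 2/3 ✓ · (0,3)A 3/3 ✓
Row 1: (1,1)B 3/5 ✓ · (1,2)A 3/5 ✓ · (1,4)A 5/5 ✓ · (1,5)A 3/3 ✓
Row 2: (2,0)B 3/3 ✓ · (2,1)B 4/5 ✓ · (2,3)A 4/5 ✓ · (2,4)A 5/5 ✓ · (2,5)A 4/4 ✓
Row 3: (3,1)B 5/5 ✓ · (3,2)B 3/5 ✓ · (3,3)A 3/4 ✓ · (3,6)A 2/3 ✓
Row 4: (4,0)B 3/3 ✓ · (4,1)B 5/5 ✓ · (4,4)A 4/5 ✓ · (4,5)A 4/6 ✓ · (4,6)B 1/4 ✗
Row 5: (5,0)B 2/2 ✓ · (5,2)B 2/2 ✓ · (5,3)B 1/3 ✗ · (5,4)A 3/4 ✓ · (5,5)A 3/5 ✓ · (5,6)B 1/3 ✗
Unsatisfied: (4,6), (5,3), (5,6) — 3 in total.

3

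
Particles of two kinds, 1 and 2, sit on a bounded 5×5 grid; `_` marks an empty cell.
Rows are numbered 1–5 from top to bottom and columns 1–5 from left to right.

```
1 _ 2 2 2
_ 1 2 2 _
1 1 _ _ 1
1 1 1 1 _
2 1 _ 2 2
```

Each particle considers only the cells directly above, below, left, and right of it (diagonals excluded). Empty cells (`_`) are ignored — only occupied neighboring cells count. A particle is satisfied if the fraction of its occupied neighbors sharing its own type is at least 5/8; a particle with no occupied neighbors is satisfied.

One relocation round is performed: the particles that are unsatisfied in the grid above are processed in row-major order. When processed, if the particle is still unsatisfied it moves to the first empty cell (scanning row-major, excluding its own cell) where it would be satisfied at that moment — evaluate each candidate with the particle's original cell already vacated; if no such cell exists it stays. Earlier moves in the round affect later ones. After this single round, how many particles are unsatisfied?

Initially unsatisfied (in order): (2,2), (4,4), (5,1), (5,2), (5,4).
  (2,2) → (2,1).
  (4,4) → (2,2).
  (5,1) → (2,5).
  (5,2): now satisfied by earlier moves; stays.
  (5,4): now satisfied by earlier moves; stays.
Resulting grid:
1 _ 2 2 2
1 1 2 2 2
1 1 _ _ 1
1 1 1 _ _
_ 1 _ 2 2
Unsatisfied now: (3,5).

1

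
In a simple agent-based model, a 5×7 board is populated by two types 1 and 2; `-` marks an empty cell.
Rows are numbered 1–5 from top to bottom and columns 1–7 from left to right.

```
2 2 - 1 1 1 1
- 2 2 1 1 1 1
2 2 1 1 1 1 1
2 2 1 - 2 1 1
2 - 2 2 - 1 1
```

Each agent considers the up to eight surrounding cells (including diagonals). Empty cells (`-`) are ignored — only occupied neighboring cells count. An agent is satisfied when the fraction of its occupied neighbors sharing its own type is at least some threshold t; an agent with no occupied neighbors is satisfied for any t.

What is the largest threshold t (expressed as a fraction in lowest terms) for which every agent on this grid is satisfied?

1/6

(1,1)2 2/2
(1,2)2 3/3
(1,4)1 3/4
(1,5)1 5/5
(1,6)1 5/5
(1,7)1 3/3
(2,2)2 5/6
(2,3)2 3/7
(2,4)1 6/7
(2,5)1 8/8
(2,6)1 8/8
(2,7)1 5/5
(3,1)2 4/4
(3,2)2 5/7
(3,3)1 3/7
(3,4)1 5/7
(3,5)1 6/7
(3,6)1 7/8
(3,7)1 5/5
(4,1)2 4/4
(4,2)2 5/7
(4,3)1 2/6
(4,5)2 1/6
(4,6)1 6/7
(4,7)1 5/5
(5,1)2 2/2
(5,3)2 2/3
(5,4)2 2/3
(5,6)1 3/4
(5,7)1 3/3
The smallest same-type fraction is 1/6 at (4,5), which reduces to 1/6. Any threshold above that leaves this agent unsatisfied.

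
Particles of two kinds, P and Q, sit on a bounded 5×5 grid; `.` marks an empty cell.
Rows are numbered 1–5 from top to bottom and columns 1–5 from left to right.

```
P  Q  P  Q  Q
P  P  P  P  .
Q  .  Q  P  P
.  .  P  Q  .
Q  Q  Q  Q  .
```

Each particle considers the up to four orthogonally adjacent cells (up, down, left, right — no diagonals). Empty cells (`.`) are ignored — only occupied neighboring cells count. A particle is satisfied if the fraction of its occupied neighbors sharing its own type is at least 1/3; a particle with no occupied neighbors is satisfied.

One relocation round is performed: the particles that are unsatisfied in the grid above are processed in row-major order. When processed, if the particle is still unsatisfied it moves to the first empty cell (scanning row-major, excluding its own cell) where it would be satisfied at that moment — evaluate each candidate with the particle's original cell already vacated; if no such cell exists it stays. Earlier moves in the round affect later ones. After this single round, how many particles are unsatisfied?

0

Initially unsatisfied (in order): (1,2), (3,1), (3,3), (4,3).
  (1,2) → (2,5).
  (3,1) → (3,2).
  (3,3) → (3,1).
  (4,3) → (1,2).
Resulting grid:
P P P Q Q
P P P P Q
Q Q . P P
. . . Q .
Q Q Q Q .
All satisfied now.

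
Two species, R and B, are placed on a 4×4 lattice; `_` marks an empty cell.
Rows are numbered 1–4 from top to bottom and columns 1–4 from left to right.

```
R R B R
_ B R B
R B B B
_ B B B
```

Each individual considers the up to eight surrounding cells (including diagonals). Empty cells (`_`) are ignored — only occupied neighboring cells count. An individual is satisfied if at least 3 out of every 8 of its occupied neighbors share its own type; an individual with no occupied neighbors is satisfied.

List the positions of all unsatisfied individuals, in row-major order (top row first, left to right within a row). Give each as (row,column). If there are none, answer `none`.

Row 1: (1,1)R 1/2 ok · (1,2)R 2/4 ok · (1,3)B 2/5 ok · (1,4)R 1/3 unhappy
Row 2: (2,2)B 3/7 ok · (2,3)R 2/8 unhappy · (2,4)B 3/5 ok
Row 3: (3,1)R 0/3 unhappy · (3,2)B 4/6 ok · (3,3)B 7/8 ok · (3,4)B 4/5 ok
Row 4: (4,2)B 3/4 ok · (4,3)B 5/5 ok · (4,4)B 3/3 ok

(1,4), (2,3), (3,1)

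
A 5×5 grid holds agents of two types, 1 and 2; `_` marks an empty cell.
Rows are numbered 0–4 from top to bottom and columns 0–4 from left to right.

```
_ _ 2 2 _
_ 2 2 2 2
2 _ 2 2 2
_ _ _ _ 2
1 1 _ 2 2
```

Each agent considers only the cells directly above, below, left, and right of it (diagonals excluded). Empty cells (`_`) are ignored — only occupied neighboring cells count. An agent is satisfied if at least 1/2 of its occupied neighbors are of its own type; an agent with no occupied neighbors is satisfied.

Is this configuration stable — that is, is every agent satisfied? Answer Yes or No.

Yes

Row 0: (0,2)2 2/2 satisfied · (0,3)2 2/2 satisfied
Row 1: (1,1)2 1/1 satisfied · (1,2)2 4/4 satisfied · (1,3)2 4/4 satisfied · (1,4)2 2/2 satisfied
Row 2: (2,0)2 0/0 satisfied · (2,2)2 2/2 satisfied · (2,3)2 3/3 satisfied · (2,4)2 3/3 satisfied
Row 3: (3,4)2 2/2 satisfied
Row 4: (4,0)1 1/1 satisfied · (4,1)1 1/1 satisfied · (4,3)2 1/1 satisfied · (4,4)2 2/2 satisfied
All meet the threshold, so the configuration is stable.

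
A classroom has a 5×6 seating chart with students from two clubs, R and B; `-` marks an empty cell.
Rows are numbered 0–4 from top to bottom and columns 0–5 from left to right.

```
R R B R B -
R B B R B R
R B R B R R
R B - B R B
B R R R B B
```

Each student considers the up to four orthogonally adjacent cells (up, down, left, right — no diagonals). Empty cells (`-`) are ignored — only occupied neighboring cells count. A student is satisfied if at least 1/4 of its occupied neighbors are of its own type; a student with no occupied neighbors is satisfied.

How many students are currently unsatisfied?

2

Row 0: (0,0)R 2/2 ok · (0,1)R 1/3 ok · (0,2)B 1/3 ok · (0,3)R 1/3 ok · (0,4)B 1/2 ok
Row 1: (1,0)R 2/3 ok · (1,1)B 2/4 ok · (1,2)B 2/4 ok · (1,3)R 1/4 ok · (1,4)B 1/4 ok · (1,5)R 1/2 ok
Row 2: (2,0)R 2/3 ok · (2,1)B 2/4 ok · (2,2)R 0/3 unhappy · (2,3)B 1/4 ok · (2,4)R 2/4 ok · (2,5)R 2/3 ok
Row 3: (3,0)R 1/3 ok · (3,1)B 1/3 ok · (3,3)B 1/3 ok · (3,4)R 1/4 ok · (3,5)B 1/3 ok
Row 4: (4,0)B 0/2 unhappy · (4,1)R 1/3 ok · (4,2)R 2/2 ok · (4,3)R 1/3 ok · (4,4)B 1/3 ok · (4,5)B 2/2 ok
Unsatisfied: (2,2), (4,0) — 2 in total.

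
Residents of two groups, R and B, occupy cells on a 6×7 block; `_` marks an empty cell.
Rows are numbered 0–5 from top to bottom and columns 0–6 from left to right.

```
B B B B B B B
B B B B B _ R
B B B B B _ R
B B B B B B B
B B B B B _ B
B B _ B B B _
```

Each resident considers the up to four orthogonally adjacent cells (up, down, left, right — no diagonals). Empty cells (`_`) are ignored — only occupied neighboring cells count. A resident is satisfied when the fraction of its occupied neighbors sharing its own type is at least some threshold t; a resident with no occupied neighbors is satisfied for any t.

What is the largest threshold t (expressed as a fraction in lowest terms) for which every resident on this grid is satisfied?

(0,0)B 2/2
(0,1)B 3/3
(0,2)B 3/3
(0,3)B 3/3
(0,4)B 3/3
(0,5)B 2/2
(0,6)B 1/2
(1,0)B 3/3
(1,1)B 4/4
(1,2)B 4/4
(1,3)B 4/4
(1,4)B 3/3
(1,6)R 1/2
(2,0)B 3/3
(2,1)B 4/4
(2,2)B 4/4
(2,3)B 4/4
(2,4)B 3/3
(2,6)R 1/2
(3,0)B 3/3
(3,1)B 4/4
(3,2)B 4/4
(3,3)B 4/4
(3,4)B 4/4
(3,5)B 2/2
(3,6)B 2/3
(4,0)B 3/3
(4,1)B 4/4
(4,2)B 3/3
(4,3)B 4/4
(4,4)B 3/3
(4,6)B 1/1
(5,0)B 2/2
(5,1)B 2/2
(5,3)B 2/2
(5,4)B 3/3
(5,5)B 1/1
The smallest same-type fraction is 1/2 at (0,6), which reduces to 1/2. Any threshold above that leaves this resident unsatisfied.

1/2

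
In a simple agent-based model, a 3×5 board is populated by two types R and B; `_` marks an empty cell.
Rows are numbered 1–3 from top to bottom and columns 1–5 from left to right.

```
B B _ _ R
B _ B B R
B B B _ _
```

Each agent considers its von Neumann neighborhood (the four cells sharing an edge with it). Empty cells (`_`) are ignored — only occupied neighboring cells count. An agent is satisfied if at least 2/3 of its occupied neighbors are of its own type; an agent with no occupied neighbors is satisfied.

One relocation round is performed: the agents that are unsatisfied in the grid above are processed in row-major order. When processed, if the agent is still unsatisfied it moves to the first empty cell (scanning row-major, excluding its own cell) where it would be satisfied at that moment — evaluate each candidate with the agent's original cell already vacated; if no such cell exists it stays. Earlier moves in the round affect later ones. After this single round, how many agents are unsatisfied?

0

Initially unsatisfied (in order): (2,4), (2,5).
  (2,4) → (1,3).
  (2,5): now satisfied by earlier moves; stays.
Resulting grid:
B B B _ R
B _ B _ R
B B B _ _
All satisfied now.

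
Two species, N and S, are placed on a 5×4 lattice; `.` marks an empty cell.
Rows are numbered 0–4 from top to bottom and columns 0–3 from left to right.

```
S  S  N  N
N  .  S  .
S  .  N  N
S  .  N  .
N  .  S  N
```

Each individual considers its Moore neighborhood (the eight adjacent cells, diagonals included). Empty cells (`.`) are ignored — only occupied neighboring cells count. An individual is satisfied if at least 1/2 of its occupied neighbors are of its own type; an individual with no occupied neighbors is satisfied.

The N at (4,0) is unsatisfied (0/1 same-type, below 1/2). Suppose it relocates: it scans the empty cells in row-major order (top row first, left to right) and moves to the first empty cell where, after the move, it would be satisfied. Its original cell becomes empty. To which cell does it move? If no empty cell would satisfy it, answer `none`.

(1,3)

Vacating (4,0). Empty cells in order:
  (1,1): 3/7 same-type → still unsatisfied.
  (1,3): 4/5 same-type → satisfied — stop here.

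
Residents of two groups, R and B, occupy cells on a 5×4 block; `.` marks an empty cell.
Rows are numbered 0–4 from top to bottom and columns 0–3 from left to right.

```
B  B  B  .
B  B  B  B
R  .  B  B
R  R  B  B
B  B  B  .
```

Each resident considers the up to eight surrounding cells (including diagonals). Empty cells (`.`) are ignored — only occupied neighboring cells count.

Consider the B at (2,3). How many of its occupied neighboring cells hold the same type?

Occupied neighbors of (2,3): (1,2)=B, (1,3)=B, (2,2)=B, (3,2)=B, (3,3)=B.
Same type (B): 5 of 5.

5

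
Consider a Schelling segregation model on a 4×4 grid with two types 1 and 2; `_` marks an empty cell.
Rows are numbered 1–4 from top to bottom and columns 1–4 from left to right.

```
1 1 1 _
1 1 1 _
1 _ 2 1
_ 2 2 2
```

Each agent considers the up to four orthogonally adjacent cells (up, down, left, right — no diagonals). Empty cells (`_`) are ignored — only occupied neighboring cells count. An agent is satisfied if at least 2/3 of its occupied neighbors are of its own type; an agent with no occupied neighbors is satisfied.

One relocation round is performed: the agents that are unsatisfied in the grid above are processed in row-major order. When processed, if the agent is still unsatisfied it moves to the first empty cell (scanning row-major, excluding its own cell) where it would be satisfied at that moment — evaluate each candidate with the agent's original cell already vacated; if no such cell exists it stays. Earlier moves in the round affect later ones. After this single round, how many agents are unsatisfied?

Initially unsatisfied (in order): (3,3), (3,4), (4,4).
  (3,3): no empty cell satisfies it; stays.
  (3,4) → (1,4).
  (4,4): now satisfied by earlier moves; stays.
Resulting grid:
1 1 1 1
1 1 1 _
1 _ 2 _
_ 2 2 2
Unsatisfied now: (3,3).

1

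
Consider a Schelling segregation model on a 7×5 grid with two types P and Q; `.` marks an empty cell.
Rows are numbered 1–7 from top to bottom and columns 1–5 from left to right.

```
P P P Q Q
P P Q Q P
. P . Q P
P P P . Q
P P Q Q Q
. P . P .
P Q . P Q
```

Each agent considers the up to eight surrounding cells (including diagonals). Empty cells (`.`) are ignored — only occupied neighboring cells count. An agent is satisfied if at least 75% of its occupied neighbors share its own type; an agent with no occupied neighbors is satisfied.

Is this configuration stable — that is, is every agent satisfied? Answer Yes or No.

Row 1: (1,1)P 3/3 satisfied · (1,2)P 4/5 satisfied · (1,3)P 2/5 not · (1,4)Q 3/5 not · (1,5)Q 2/3 not
Row 2: (2,1)P 4/4 satisfied · (2,2)P 5/6 satisfied · (2,3)Q 3/7 not · (2,4)Q 4/7 not · (2,5)P 1/5 not
Row 3: (3,2)P 5/6 satisfied · (3,4)Q 3/6 not · (3,5)P 1/4 not
Row 4: (4,1)P 4/4 satisfied · (4,2)P 5/6 satisfied · (4,3)P 3/6 not · (4,5)Q 3/4 satisfied
Row 5: (5,1)P 4/4 satisfied · (5,2)P 5/6 satisfied · (5,3)Q 1/6 not · (5,4)Q 3/5 not · (5,5)Q 2/3 not
Row 6: (6,2)P 3/5 not · (6,4)P 1/5 not
Row 7: (7,1)P 1/2 not · (7,2)Q 0/2 not · (7,4)P 1/2 not · (7,5)Q 0/2 not
For instance (1,3) has only 2/5 same-type neighbors, below 3/4.

No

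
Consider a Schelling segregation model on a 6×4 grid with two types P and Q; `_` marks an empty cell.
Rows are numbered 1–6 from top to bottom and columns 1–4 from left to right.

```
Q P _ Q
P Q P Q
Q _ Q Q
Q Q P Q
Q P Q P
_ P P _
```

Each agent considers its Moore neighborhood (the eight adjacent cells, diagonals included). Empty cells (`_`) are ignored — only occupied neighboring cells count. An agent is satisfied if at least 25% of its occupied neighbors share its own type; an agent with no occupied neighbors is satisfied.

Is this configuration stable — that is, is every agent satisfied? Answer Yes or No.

(1,1)Q 1/3 satisfied
(1,2)P 2/4 satisfied
(1,4)Q 1/2 satisfied
(2,1)P 1/4 satisfied
(2,2)Q 3/6 satisfied
(2,3)P 1/6 not
(2,4)Q 3/4 satisfied
(3,1)Q 3/4 satisfied
(3,3)Q 5/7 satisfied
(3,4)Q 3/5 satisfied
(4,1)Q 3/4 satisfied
(4,2)Q 5/7 satisfied
(4,3)P 2/7 satisfied
(4,4)Q 3/5 satisfied
(5,1)Q 2/4 satisfied
(5,2)P 3/7 satisfied
(5,3)Q 2/7 satisfied
(5,4)P 2/4 satisfied
(6,2)P 2/4 satisfied
(6,3)P 3/4 satisfied
For instance (2,3) has only 1/6 same-type neighbors, below 1/4.

No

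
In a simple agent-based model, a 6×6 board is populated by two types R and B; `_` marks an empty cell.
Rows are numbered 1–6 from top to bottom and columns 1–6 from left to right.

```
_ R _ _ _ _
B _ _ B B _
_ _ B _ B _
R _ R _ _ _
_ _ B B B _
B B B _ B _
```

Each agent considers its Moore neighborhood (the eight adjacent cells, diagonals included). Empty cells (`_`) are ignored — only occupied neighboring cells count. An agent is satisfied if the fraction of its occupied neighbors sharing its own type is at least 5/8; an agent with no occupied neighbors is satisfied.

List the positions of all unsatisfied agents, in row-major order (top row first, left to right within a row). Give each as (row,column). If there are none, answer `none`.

(1,2), (2,1), (3,3), (4,3)

(1,2)R 0/1 unhappy
(2,1)B 0/1 unhappy
(2,4)B 3/3 ok
(2,5)B 2/2 ok
(3,3)B 1/2 unhappy
(3,5)B 2/2 ok
(4,1)R 0/0 ok
(4,3)R 0/3 unhappy
(5,3)B 3/4 ok
(5,4)B 4/5 ok
(5,5)B 2/2 ok
(6,1)B 1/1 ok
(6,2)B 3/3 ok
(6,3)B 3/3 ok
(6,5)B 2/2 ok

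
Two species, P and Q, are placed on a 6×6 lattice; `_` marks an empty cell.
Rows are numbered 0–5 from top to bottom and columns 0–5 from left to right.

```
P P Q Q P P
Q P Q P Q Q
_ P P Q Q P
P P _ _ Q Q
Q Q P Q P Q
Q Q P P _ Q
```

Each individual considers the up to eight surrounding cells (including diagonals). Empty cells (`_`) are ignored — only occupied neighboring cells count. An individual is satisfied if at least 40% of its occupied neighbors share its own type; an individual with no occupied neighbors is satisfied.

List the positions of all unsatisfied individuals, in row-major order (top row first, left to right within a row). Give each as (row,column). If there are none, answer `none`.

(0,5), (1,0), (1,2), (1,3), (2,5), (4,3), (4,4)

(0,0)P 2/3 satisfied
(0,1)P 2/5 satisfied
(0,2)Q 2/5 satisfied
(0,3)Q 3/5 satisfied
(0,4)P 2/5 satisfied
(0,5)P 1/3 not
(1,0)Q 0/4 not
(1,1)P 4/7 satisfied
(1,2)Q 3/8 not
(1,3)P 2/8 not
(1,4)Q 4/8 satisfied
(1,5)Q 2/5 satisfied
(2,1)P 4/6 satisfied
(2,2)P 4/6 satisfied
(2,3)Q 4/6 satisfied
(2,4)Q 5/7 satisfied
(2,5)P 0/5 not
(3,0)P 2/4 satisfied
(3,1)P 4/6 satisfied
(3,4)Q 5/7 satisfied
(3,5)Q 3/5 satisfied
(4,0)Q 3/5 satisfied
(4,1)Q 3/7 satisfied
(4,2)P 3/6 satisfied
(4,3)Q 1/5 not
(4,4)P 1/6 not
(4,5)Q 3/4 satisfied
(5,0)Q 3/3 satisfied
(5,1)Q 3/5 satisfied
(5,2)P 2/5 satisfied
(5,3)P 3/4 satisfied
(5,5)Q 1/2 satisfied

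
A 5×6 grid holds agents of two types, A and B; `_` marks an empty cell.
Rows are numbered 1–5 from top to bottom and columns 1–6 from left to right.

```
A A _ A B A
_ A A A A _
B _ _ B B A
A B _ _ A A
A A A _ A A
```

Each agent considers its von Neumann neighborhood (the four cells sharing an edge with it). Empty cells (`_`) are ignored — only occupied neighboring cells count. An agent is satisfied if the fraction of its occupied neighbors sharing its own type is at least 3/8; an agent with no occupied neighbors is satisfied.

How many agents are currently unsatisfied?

Row 1: (1,1)A 1/1 ✓ · (1,2)A 2/2 ✓ · (1,4)A 1/2 ✓ · (1,5)B 0/3 ✗ · (1,6)A 0/1 ✗
Row 2: (2,2)A 2/2 ✓ · (2,3)A 2/2 ✓ · (2,4)A 3/4 ✓ · (2,5)A 1/3 ✗
Row 3: (3,1)B 0/1 ✗ · (3,4)B 1/2 ✓ · (3,5)B 1/4 ✗ · (3,6)A 1/2 ✓
Row 4: (4,1)A 1/3 ✗ · (4,2)B 0/2 ✗ · (4,5)A 2/3 ✓ · (4,6)A 3/3 ✓
Row 5: (5,1)A 2/2 ✓ · (5,2)A 2/3 ✓ · (5,3)A 1/1 ✓ · (5,5)A 2/2 ✓ · (5,6)A 2/2 ✓
Unsatisfied: (1,5), (1,6), (2,5), (3,1), (3,5), (4,1), (4,2) — 7 in total.

7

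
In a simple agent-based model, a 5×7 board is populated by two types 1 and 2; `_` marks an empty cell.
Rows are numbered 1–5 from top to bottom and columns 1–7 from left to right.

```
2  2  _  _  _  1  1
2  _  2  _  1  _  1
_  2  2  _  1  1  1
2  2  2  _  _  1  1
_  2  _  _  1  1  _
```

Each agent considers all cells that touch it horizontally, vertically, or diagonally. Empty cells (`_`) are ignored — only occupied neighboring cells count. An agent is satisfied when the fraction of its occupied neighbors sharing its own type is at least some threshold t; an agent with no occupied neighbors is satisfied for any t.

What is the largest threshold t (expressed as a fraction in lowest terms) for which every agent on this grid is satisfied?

Row 1: (1,1)2 2/2 · (1,2)2 3/3 · (1,6)1 3/3 · (1,7)1 2/2
Row 2: (2,1)2 3/3 · (2,3)2 3/3 · (2,5)1 3/3 · (2,7)1 4/4
Row 3: (3,2)2 6/6 · (3,3)2 4/4 · (3,5)1 3/3 · (3,6)1 6/6 · (3,7)1 4/4
Row 4: (4,1)2 3/3 · (4,2)2 5/5 · (4,3)2 4/4 · (4,6)1 6/6 · (4,7)1 4/4
Row 5: (5,2)2 3/3 · (5,5)1 2/2 · (5,6)1 3/3
The smallest same-type fraction is 2/2 at (1,1), which reduces to 1/1. Any threshold above that leaves this agent unsatisfied.

1/1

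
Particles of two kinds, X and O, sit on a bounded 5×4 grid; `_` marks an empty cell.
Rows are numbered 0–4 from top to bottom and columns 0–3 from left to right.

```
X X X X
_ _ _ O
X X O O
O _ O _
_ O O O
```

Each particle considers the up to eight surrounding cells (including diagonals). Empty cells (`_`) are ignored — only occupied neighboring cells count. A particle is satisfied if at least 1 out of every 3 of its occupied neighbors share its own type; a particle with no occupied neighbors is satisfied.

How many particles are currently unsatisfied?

1

(0,0)X 1/1 satisfied
(0,1)X 2/2 satisfied
(0,2)X 2/3 satisfied
(0,3)X 1/2 satisfied
(1,3)O 2/4 satisfied
(2,0)X 1/2 satisfied
(2,1)X 1/4 not
(2,2)O 3/4 satisfied
(2,3)O 3/3 satisfied
(3,0)O 1/3 satisfied
(3,2)O 5/6 satisfied
(4,1)O 3/3 satisfied
(4,2)O 3/3 satisfied
(4,3)O 2/2 satisfied
Unsatisfied: (2,1) — 1 in total.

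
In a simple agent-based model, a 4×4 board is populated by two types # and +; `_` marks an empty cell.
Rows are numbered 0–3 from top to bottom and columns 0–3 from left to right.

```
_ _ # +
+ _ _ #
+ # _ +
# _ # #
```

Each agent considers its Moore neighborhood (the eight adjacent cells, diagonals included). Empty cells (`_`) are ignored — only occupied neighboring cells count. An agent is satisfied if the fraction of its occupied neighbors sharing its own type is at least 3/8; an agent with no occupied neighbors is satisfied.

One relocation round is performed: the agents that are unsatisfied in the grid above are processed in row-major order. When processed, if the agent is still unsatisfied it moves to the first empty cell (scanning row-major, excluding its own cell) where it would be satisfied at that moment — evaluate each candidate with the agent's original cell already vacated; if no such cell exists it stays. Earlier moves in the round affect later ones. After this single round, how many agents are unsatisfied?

1

Initially unsatisfied (in order): (0,3), (1,3), (2,0), (2,3).
  (0,3) → (0,0).
  (1,3): now satisfied by earlier moves; stays.
  (2,0) → (0,1).
  (2,3) → (1,1).
Resulting grid:
+ + # _
+ + _ #
_ # _ _
# _ # #
Unsatisfied now: (0,2).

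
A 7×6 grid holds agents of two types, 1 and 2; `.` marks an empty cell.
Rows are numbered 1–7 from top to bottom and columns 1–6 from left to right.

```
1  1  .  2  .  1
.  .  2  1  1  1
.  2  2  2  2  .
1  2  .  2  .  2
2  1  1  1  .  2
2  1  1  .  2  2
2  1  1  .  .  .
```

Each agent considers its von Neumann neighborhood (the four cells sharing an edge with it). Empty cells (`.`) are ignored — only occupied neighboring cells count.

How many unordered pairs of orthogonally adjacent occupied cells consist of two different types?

11

Scan each occupied cell's neighbors to the right and below so each pair is counted once.
From row 1: 1 unlike of 3 pairs (running 1/3).
From row 2: 3 unlike of 6 pairs (running 4/9).
From row 3: 0 unlike of 5 pairs (running 4/14).
From row 4: 4 unlike of 5 pairs (running 8/19).
From row 5: 1 unlike of 7 pairs (running 9/26).
From row 6: 1 unlike of 6 pairs (running 10/32).
From row 7: 1 unlike of 2 pairs (running 11/34).
Total adjacent occupied pairs: 34; unlike-type pairs: 11.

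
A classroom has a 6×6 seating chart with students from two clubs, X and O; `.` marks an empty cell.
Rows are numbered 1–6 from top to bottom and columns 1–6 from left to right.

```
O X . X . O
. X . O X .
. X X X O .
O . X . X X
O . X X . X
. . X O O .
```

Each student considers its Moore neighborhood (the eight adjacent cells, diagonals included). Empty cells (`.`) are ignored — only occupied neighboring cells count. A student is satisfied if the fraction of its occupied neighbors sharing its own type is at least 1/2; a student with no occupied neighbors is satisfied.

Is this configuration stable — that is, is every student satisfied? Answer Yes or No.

No

(1,1)O 0/2 ✗
(1,2)X 1/2 ✓
(1,4)X 1/2 ✓
(1,6)O 0/1 ✗
(2,2)X 3/4 ✓
(2,4)O 1/5 ✗
(2,5)X 2/5 ✗
(3,2)X 3/4 ✓
(3,3)X 4/5 ✓
(3,4)X 4/6 ✓
(3,5)O 1/5 ✗
(4,1)O 1/2 ✓
(4,3)X 5/5 ✓
(4,5)X 4/5 ✓
(4,6)X 2/3 ✓
(5,1)O 1/1 ✓
(5,3)X 3/4 ✓
(5,4)X 4/6 ✓
(5,6)X 2/3 ✓
(6,3)X 2/3 ✓
(6,4)O 1/4 ✗
(6,5)O 1/3 ✗
For instance (1,1) has only 0/2 same-type neighbors, below 1/2.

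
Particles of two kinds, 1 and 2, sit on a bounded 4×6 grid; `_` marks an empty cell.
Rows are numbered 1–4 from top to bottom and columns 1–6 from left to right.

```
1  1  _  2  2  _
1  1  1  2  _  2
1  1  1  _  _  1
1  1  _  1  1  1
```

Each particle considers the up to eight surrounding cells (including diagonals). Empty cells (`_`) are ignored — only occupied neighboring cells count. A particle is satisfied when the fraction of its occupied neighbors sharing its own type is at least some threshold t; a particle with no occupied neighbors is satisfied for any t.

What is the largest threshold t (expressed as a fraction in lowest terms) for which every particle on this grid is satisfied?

1/2

(1,1)1 3/3
(1,2)1 4/4
(1,4)2 2/3
(1,5)2 3/3
(2,1)1 5/5
(2,2)1 7/7
(2,3)1 4/6
(2,4)2 2/4
(2,6)2 1/2
(3,1)1 5/5
(3,2)1 7/7
(3,3)1 5/6
(3,6)1 2/3
(4,1)1 3/3
(4,2)1 4/4
(4,4)1 2/2
(4,5)1 3/3
(4,6)1 2/2
The smallest same-type fraction is 2/4 at (2,4), which reduces to 1/2. Any threshold above that leaves this particle unsatisfied.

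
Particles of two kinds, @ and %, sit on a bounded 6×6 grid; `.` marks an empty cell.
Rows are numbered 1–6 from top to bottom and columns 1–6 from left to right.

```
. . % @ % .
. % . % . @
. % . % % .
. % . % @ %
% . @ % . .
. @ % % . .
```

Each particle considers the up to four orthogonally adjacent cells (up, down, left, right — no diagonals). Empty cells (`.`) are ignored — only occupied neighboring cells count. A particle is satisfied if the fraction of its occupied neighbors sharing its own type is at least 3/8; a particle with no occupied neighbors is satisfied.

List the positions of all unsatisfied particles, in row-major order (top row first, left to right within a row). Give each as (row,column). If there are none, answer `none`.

Row 1: (1,3)% 0/1 not · (1,4)@ 0/3 not · (1,5)% 0/1 not
Row 2: (2,2)% 1/1 satisfied · (2,4)% 1/2 satisfied · (2,6)@ 0/0 satisfied
Row 3: (3,2)% 2/2 satisfied · (3,4)% 3/3 satisfied · (3,5)% 1/2 satisfied
Row 4: (4,2)% 1/1 satisfied · (4,4)% 2/3 satisfied · (4,5)@ 0/3 not · (4,6)% 0/1 not
Row 5: (5,1)% 0/0 satisfied · (5,3)@ 0/2 not · (5,4)% 2/3 satisfied
Row 6: (6,2)@ 0/1 not · (6,3)% 1/3 not · (6,4)% 2/2 satisfied

(1,3), (1,4), (1,5), (4,5), (4,6), (5,3), (6,2), (6,3)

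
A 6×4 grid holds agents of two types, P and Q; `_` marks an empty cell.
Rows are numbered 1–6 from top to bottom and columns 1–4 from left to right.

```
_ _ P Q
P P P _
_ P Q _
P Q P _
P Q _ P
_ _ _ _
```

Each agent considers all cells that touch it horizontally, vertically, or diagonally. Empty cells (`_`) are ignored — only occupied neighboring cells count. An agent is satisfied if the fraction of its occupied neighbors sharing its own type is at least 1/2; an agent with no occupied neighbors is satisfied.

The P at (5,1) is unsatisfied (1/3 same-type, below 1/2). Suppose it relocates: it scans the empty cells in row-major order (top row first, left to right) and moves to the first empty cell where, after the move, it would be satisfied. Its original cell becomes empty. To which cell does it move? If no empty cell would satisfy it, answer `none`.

Vacating (5,1). Empty cells in order:
  (1,1): 2/2 same-type → satisfied — stop here.

(1,1)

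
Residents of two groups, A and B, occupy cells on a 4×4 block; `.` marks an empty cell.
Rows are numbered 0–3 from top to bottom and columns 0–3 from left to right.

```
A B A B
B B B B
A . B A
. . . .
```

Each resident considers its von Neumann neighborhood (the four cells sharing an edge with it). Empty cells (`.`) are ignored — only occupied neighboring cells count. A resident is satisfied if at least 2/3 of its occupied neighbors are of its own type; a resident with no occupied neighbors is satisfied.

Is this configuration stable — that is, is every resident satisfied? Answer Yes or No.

No

Row 0: (0,0)A 0/2 not · (0,1)B 1/3 not · (0,2)A 0/3 not · (0,3)B 1/2 not
Row 1: (1,0)B 1/3 not · (1,1)B 3/3 satisfied · (1,2)B 3/4 satisfied · (1,3)B 2/3 satisfied
Row 2: (2,0)A 0/1 not · (2,2)B 1/2 not · (2,3)A 0/2 not
For instance (0,0) has only 0/2 same-type neighbors, below 2/3.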